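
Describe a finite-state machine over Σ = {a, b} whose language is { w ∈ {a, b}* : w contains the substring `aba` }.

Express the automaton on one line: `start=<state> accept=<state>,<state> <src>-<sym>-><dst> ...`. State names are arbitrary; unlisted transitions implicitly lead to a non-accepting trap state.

States q0..q2 record the length of the longest prefix of `aba` that matches the current input suffix. Reaching q3 means `aba` has been seen, and we stay there forever. Accept from q3.
4 states suffice.
        a   b  
>  q0   q1  q0 
   q1   q1  q2 
   q2   q3  q0 
 * q3   q3  q3 
(> = start, * = accepting)

start=q0 accept=q3 q0-a->q1 q0-b->q0 q1-a->q1 q1-b->q2 q2-a->q3 q2-b->q0 q3-a->q3 q3-b->q3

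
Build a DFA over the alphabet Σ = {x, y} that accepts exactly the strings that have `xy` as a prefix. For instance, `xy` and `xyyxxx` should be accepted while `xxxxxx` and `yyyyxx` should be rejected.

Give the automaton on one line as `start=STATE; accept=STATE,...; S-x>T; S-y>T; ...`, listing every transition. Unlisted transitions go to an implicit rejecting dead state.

start=q0; accept=q2; q0-x>q1; q0-y>q3; q1-x>q3; q1-y>q2; q2-x>q2; q2-y>q2; q3-x>q3; q3-y>q3

Check the first 2 symbols one by one: q0 through q1 record how many have matched `xy` so far; any wrong symbol goes to the dead state q3. After all 2 match we enter the accepting sink q2.
With 4 states:
        x   y  
>  q0   q1  q3 
   q1   q3  q2 
 * q2   q2  q2 
   q3   q3  q3 
(> = start, * = accepting)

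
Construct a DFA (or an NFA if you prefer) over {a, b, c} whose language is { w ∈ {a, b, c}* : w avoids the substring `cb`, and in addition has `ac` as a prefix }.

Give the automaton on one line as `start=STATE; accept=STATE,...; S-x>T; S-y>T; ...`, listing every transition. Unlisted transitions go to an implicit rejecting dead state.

start=s0; accept=s4,s6; s0-a>s1; s0-b>s2; s0-c>s3; s1-a>s2; s1-b>s2; s1-c>s4; s2-a>s2; s2-b>s2; s2-c>s3; s3-a>s2; s3-b>s5; s3-c>s3; s4-a>s6; s4-b>s7; s4-c>s4; s5-a>s5; s5-b>s5; s5-c>s5; s6-a>s6; s6-b>s6; s6-c>s4; s7-a>s7; s7-b>s7; s7-c>s7

Handle the two conditions separately and then intersect. The first has 3 states tracking partial matches of the forbidden pattern `cb`; the second has 4 states tracking whether the input so far still matches the prefix `ac`. A product state is a pair (one from each), accepting exactly when both do.
An 8-state machine:
        a   b   c  
>  s0   s1  s2  s3 
   s1   s2  s2  s4 
   s2   s2  s2  s3 
   s3   s2  s5  s3 
 * s4   s6  s7  s4 
   s5   s5  s5  s5 
 * s6   s6  s6  s4 
   s7   s7  s7  s7 
(> = start, * = accepting)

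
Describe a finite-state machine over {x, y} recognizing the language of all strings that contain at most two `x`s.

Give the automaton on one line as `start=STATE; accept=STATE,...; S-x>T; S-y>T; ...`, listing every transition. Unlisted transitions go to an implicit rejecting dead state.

start=S0; accept=S0,S1,S2; S0-x>S1; S0-y>S0; S1-x>S2; S1-y>S1; S2-x>S3; S2-y>S2; S3-x>S3; S3-y>S3

Only the number of `x`s matters, and only up to 3. Make a chain S0 → S1 → S2 → S3 advanced by each `x` (with S3 absorbing); every other symbol self-loops. The accepting set is {S0, S1, S2}.
        x   y  
>* S0   S1  S0 
 * S1   S2  S1 
 * S2   S3  S2 
   S3   S3  S3 
(> = start, * = accepting)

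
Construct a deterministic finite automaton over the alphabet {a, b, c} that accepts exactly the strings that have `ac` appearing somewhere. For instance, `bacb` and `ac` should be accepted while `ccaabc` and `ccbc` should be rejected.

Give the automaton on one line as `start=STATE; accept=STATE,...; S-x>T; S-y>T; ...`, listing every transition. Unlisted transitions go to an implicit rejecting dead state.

States s0..s1 record the length of the longest prefix of `ac` that matches the current input suffix. Reaching s2 means `ac` has been seen, and we stay there forever. Accept from s2.
        a   b   c  
>  s0   s1  s0  s0 
   s1   s1  s0  s2 
 * s2   s2  s2  s2 
(> = start, * = accepting)

start=s0; accept=s2; s0-a>s1; s0-b>s0; s0-c>s0; s1-a>s1; s1-b>s0; s1-c>s2; s2-a>s2; s2-b>s2; s2-c>s2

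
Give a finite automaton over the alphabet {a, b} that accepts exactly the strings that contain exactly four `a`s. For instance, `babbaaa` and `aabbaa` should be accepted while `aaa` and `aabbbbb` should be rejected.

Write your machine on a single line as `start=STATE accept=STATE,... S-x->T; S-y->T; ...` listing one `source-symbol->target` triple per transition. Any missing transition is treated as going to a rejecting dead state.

Only the number of `a`s matters, and only up to 5. Make a chain s0 → s1 → s2 → s3 → s4 → s5 advanced by each `a` (with s5 absorbing); every other symbol self-loops. The accepting set is {s4}.
With 6 states:
        a   b  
>  s0   s1  s0 
   s1   s2  s1 
   s2   s3  s2 
   s3   s4  s3 
 * s4   s5  s4 
   s5   s5  s5 
(> = start, * = accepting)

start=s0; accept=s4; s0-a->s1; s0-b->s0; s1-a->s2; s1-b->s1; s2-a->s3; s2-b->s2; s3-a->s4; s3-b->s3; s4-a->s5; s4-b->s4; s5-a->s5; s5-b->s5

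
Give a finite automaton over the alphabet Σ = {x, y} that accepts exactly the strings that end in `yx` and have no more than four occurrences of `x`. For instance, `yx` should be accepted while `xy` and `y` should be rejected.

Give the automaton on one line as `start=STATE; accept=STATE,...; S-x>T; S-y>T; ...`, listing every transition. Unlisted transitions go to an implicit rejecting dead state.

start=q0; accept=q5,q8,q11,q12; q0-x>q1; q0-y>q2; q1-x>q3; q1-y>q4; q2-x>q5; q2-y>q2; q3-x>q6; q3-y>q7; q4-x>q8; q4-y>q4; q5-x>q3; q5-y>q4; q6-x>q9; q6-y>q10; q7-x>q11; q7-y>q7; q8-x>q6; q8-y>q7; q9-x>q9; q9-y>q9; q10-x>q12; q10-y>q10; q11-x>q9; q11-y>q10; q12-x>q9; q12-y>q9

Run two small machines in parallel and take their product. The first has 3 states tracking how much of the suffix `yx` has currently been matched; the second has 6 states tracking the count of `x`s, saturating at 5. A product state is a pair (one from each), accepting exactly when both do. Minimizing collapses redundant product states.
With 13 states:
          x    y  
>  q0     q1   q2 
   q1     q3   q4 
   q2     q5   q2 
   q3     q6   q7 
   q4     q8   q4 
 * q5     q3   q4 
   q6     q9  q10 
   q7    q11   q7 
 * q8     q6   q7 
   q9     q9   q9 
   q10   q12  q10 
 * q11    q9  q10 
 * q12    q9   q9 
(> = start, * = accepting)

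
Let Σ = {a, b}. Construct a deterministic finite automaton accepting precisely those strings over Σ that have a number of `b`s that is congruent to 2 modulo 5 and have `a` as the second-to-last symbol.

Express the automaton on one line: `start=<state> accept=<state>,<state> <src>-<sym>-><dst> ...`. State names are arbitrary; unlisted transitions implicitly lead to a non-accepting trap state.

start=s0 accept=s4,s7 s0-a->s0 s0-b->s1 s1-a->s2 s1-b->s3 s2-a->s2 s2-b->s4 s3-a->s5 s3-b->s6 s4-a->s5 s4-b->s6 s5-a->s7 s5-b->s6 s6-a->s6 s6-b->s8 s7-a->s7 s7-b->s6 s8-a->s8 s8-b->s0

Handle the two conditions separately and then intersect. One (5 states) tracks the count of `b`s modulo 5; the other (7 states) tracks the last 2 symbols read. Each combined state is a pair, one component from each; accept when both components accept. After merging equivalent states the machine shrinks.
With 9 states:
        a   b  
>  s0   s0  s1 
   s1   s2  s3 
   s2   s2  s4 
   s3   s5  s6 
 * s4   s5  s6 
   s5   s7  s6 
   s6   s6  s8 
 * s7   s7  s6 
   s8   s8  s0 
(> = start, * = accepting)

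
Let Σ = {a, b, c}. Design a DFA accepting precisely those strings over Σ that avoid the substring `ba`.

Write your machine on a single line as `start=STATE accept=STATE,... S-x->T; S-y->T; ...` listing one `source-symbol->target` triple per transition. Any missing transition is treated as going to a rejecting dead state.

start=s0; accept=s0,s1; s0-a->s0; s0-b->s1; s0-c->s0; s1-a->s2; s1-b->s1; s1-c->s0; s2-a->s2; s2-b->s2; s2-c->s2

Track partial matches of the forbidden pattern `ba`. State s2 is a dead state reached once `ba` has occurred; every other state accepts. s0 means no part of `ba` is currently matched.
With 3 states:
        a   b   c  
>* s0   s0  s1  s0 
 * s1   s2  s1  s0 
   s2   s2  s2  s2 
(> = start, * = accepting)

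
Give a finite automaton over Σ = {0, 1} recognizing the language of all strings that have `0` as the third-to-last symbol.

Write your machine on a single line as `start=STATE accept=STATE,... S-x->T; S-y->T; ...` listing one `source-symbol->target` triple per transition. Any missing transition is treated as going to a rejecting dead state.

start=S0; accept=S7,S8,S9,S10; S0-0->S1; S0-1->S2; S1-0->S3; S1-1->S4; S2-0->S5; S2-1->S6; S3-0->S7; S3-1->S8; S4-0->S9; S4-1->S10; S5-0->S11; S5-1->S12; S6-0->S13; S6-1->S14; S7-0->S7; S7-1->S8; S8-0->S9; S8-1->S10; S9-0->S11; S9-1->S12; S10-0->S13; S10-1->S14; S11-0->S7; S11-1->S8; S12-0->S9; S12-1->S10; S13-0->S11; S13-1->S12; S14-0->S13; S14-1->S14

A DFA must remember the last 3 symbols (since which symbol is third-to-last isn't known until the input ends). Use one state per possible window of the last ≤3 symbols; accept from those whose window starts with `0`.
With 15 states:
          0    1  
>  S0     S1   S2 
   S1     S3   S4 
   S2     S5   S6 
   S3     S7   S8 
   S4     S9  S10 
   S5    S11  S12 
   S6    S13  S14 
 * S7     S7   S8 
 * S8     S9  S10 
 * S9    S11  S12 
 * S10   S13  S14 
   S11    S7   S8 
   S12    S9  S10 
   S13   S11  S12 
   S14   S13  S14 
(> = start, * = accepting)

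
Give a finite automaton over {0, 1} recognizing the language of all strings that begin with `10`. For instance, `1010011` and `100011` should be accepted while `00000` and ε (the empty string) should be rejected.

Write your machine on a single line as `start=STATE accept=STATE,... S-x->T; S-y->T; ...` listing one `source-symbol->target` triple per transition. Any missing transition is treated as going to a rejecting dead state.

Check the first 2 symbols one by one: A through B record how many have matched `10` so far; any wrong symbol goes to the dead state D. After all 2 match we enter the accepting sink C.
       0  1 
>  A   D  B 
   B   C  D 
 * C   C  C 
   D   D  D 
(> = start, * = accepting)

start=A; accept=C; A-0->D; A-1->B; B-0->C; B-1->D; C-0->C; C-1->C; D-0->D; D-1->D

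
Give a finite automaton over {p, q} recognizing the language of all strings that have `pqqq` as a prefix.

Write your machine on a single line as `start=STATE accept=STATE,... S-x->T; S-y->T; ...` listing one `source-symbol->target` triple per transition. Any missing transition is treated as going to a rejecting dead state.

Walk along `pqqq` while the input agrees: from s0 take `p` to s1, and so on. Any deviation drops to the rejecting sink s5. Once s4 is reached the prefix is confirmed and every continuation is accepted.
A 6-state machine:
        p   q  
>  s0   s1  s5 
   s1   s5  s2 
   s2   s5  s3 
   s3   s5  s4 
 * s4   s4  s4 
   s5   s5  s5 
(> = start, * = accepting)

start=s0; accept=s4; s0-p->s1; s0-q->s5; s1-p->s5; s1-q->s2; s2-p->s5; s2-q->s3; s3-p->s5; s3-q->s4; s4-p->s4; s4-q->s4; s5-p->s5; s5-q->s5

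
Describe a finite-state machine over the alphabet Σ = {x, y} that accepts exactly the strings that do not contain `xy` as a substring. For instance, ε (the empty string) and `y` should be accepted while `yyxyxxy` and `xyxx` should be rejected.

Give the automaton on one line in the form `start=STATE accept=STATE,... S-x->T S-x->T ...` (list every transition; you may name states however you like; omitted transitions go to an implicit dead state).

start=q0 accept=q0,q1 q0-x->q1 q0-y->q0 q1-x->q1 q1-y->q2 q2-x->q2 q2-y->q2

This is the complement of 'contains `xy`'. Use the same substring-matching states — q0 through q2 holding how much of `xy` has just been matched — but flip the accepting set: everything except the trap q2 accepts.
3 states suffice.
        x   y  
>* q0   q1  q0 
 * q1   q1  q2 
   q2   q2  q2 
(> = start, * = accepting)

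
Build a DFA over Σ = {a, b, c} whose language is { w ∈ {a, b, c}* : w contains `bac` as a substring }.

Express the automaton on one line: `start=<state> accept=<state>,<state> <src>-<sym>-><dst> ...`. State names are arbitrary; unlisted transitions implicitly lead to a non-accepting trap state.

start=S0 accept=S3 S0-a->S0 S0-b->S1 S0-c->S0 S1-a->S2 S1-b->S1 S1-c->S0 S2-a->S0 S2-b->S1 S2-c->S3 S3-a->S3 S3-b->S3 S3-c->S3

Track how much of `bac` has been matched so far: state S0 is no progress, S3 is the absorbing accept state reached once `bac` has occurred. Intermediate states record partial matches; on a mismatch, fall back to the longest reusable overlap.
With 4 states:
        a   b   c  
>  S0   S0  S1  S0 
   S1   S2  S1  S0 
   S2   S0  S1  S3 
 * S3   S3  S3  S3 
(> = start, * = accepting)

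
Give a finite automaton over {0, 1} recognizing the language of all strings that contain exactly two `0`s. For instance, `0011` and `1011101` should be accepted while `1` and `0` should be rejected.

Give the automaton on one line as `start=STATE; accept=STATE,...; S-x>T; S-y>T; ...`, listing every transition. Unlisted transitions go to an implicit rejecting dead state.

start=A; accept=C; A-0>B; A-1>A; B-0>C; B-1>B; C-0>D; C-1>C; D-0>D; D-1>D

Count `0`s, saturating at 3: states A through C mean 0 through 2 `0`s seen; D means more than 2. Each `0` increments (capped at D); other symbols loop. Accept from {C}.
4 states suffice.
       0  1 
>  A   B  A 
   B   C  B 
 * C   D  C 
   D   D  D 
(> = start, * = accepting)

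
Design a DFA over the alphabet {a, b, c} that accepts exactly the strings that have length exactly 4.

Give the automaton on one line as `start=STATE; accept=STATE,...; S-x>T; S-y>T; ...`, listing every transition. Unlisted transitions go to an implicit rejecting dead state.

Count input length up to 5: every symbol moves from q0 toward q5, which means 'more than 4' and absorbs. Accept from {q4}.
A 6-state machine:
        a   b   c  
>  q0   q1  q1  q1 
   q1   q2  q2  q2 
   q2   q3  q3  q3 
   q3   q4  q4  q4 
 * q4   q5  q5  q5 
   q5   q5  q5  q5 
(> = start, * = accepting)

start=q0; accept=q4; q0-a>q1; q0-b>q1; q0-c>q1; q1-a>q2; q1-b>q2; q1-c>q2; q2-a>q3; q2-b>q3; q2-c>q3; q3-a>q4; q3-b>q4; q3-c>q4; q4-a>q5; q4-b>q5; q4-c>q5; q5-a>q5; q5-b>q5; q5-c>q5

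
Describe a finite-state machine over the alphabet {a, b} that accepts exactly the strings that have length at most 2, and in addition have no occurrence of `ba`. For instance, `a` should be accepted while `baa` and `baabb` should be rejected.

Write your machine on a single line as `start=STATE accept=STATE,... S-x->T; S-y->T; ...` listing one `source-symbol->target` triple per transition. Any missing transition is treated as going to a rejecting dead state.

Build one automaton per condition and run them in lockstep. The first has 4 states tracking the input length, saturating at 3; the second has 3 states tracking partial matches of the forbidden pattern `ba`. A product state is a pair (one from each), accepting exactly when both do. After merging equivalent states the machine shrinks.
With 5 states:
        a   b  
>* S0   S1  S2 
 * S1   S3  S3 
 * S2   S4  S3 
 * S3   S4  S4 
   S4   S4  S4 
(> = start, * = accepting)

start=S0; accept=S0,S1,S2,S3; S0-a->S1; S0-b->S2; S1-a->S3; S1-b->S3; S2-a->S4; S2-b->S3; S3-a->S4; S3-b->S4; S4-a->S4; S4-b->S4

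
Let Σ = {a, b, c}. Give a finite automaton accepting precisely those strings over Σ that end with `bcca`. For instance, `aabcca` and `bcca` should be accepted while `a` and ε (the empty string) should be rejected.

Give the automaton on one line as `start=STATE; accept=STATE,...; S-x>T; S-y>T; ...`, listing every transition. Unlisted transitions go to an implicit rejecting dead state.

start=S0; accept=S4; S0-a>S0; S0-b>S1; S0-c>S0; S1-a>S0; S1-b>S1; S1-c>S2; S2-a>S0; S2-b>S1; S2-c>S3; S3-a>S4; S3-b>S1; S3-c>S0; S4-a>S0; S4-b>S1; S4-c>S0

Remember how much of `bcca` the current input suffix matches. State S0 means no match yet; S1 means the last symbol is `b`; S2 means the last 2 symbols are `bc`; S3 means the last 3 symbols are `bcc`; S4 means the last 4 symbols are `bcca`. Only S4 accepts. On a mismatch, fall back to the longest proper suffix that is still a prefix of `bcca`.
With 5 states:
        a   b   c  
>  S0   S0  S1  S0 
   S1   S0  S1  S2 
   S2   S0  S1  S3 
   S3   S4  S1  S0 
 * S4   S0  S1  S0 
(> = start, * = accepting)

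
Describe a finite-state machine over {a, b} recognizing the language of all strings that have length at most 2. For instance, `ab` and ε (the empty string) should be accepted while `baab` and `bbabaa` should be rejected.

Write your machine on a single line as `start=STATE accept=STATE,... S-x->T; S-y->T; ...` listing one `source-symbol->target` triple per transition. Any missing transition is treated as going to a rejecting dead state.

We only need to distinguish lengths 0, 1, …, 2, and '>2'. Chain s0 → s1 → s2 → s3 on every symbol, with s3 looping. Accepting states: {s0, s1, s2}.
A 4-state machine:
        a   b  
>* s0   s1  s1 
 * s1   s2  s2 
 * s2   s3  s3 
   s3   s3  s3 
(> = start, * = accepting)

start=s0; accept=s0,s1,s2; s0-a->s1; s0-b->s1; s1-a->s2; s1-b->s2; s2-a->s3; s2-b->s3; s3-a->s3; s3-b->s3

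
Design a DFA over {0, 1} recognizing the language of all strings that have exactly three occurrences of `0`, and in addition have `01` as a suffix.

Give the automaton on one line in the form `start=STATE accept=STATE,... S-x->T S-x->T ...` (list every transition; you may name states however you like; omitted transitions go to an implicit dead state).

Build one automaton per condition and run them in lockstep. One (5 states) tracks the count of `0`s, saturating at 4; the other (3 states) tracks how much of the suffix `01` has currently been matched. Each combined state is a pair, one component from each; accept when both components accept. After merging equivalent states the machine shrinks.
        0   1  
>  q0   q1  q0 
   q1   q2  q1 
   q2   q3  q2 
   q3   q4  q5 
   q4   q4  q4 
 * q5   q4  q4 
(> = start, * = accepting)

start=q0 accept=q5 q0-0->q1 q0-1->q0 q1-0->q2 q1-1->q1 q2-0->q3 q2-1->q2 q3-0->q4 q3-1->q5 q4-0->q4 q4-1->q4 q5-0->q4 q5-1->q4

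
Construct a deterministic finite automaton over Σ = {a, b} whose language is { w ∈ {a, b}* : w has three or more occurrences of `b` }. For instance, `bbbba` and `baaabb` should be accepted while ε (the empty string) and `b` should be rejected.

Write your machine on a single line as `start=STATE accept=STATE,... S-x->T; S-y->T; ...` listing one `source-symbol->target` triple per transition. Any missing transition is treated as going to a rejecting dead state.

Count `b`s, saturating at 4: states q0 through q3 mean 0 through 3 `b`s seen; q4 means more than 3. Each `b` increments (capped at q4); other symbols loop. Accept from {q3, q4}.
With 5 states:
        a   b  
>  q0   q0  q1 
   q1   q1  q2 
   q2   q2  q3 
 * q3   q3  q4 
 * q4   q4  q4 
(> = start, * = accepting)

start=q0; accept=q3,q4; q0-a->q0; q0-b->q1; q1-a->q1; q1-b->q2; q2-a->q2; q2-b->q3; q3-a->q3; q3-b->q4; q4-a->q4; q4-b->q4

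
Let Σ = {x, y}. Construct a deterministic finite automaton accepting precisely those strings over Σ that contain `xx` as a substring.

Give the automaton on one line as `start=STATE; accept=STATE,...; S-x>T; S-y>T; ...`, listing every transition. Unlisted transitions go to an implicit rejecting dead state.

Track how much of `xx` has been matched so far: state q0 is no progress, q2 is the absorbing accept state reached once `xx` has occurred. Intermediate states record partial matches; on a mismatch, fall back to the longest reusable overlap.
With 3 states:
        x   y  
>  q0   q1  q0 
   q1   q2  q0 
 * q2   q2  q2 
(> = start, * = accepting)

start=q0; accept=q2; q0-x>q1; q0-y>q0; q1-x>q2; q1-y>q0; q2-x>q2; q2-y>q2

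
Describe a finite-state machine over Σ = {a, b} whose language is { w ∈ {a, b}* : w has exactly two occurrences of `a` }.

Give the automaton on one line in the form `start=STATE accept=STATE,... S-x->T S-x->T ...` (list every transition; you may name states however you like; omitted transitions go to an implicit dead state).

start=q0 accept=q2 q0-a->q1 q0-b->q0 q1-a->q2 q1-b->q1 q2-a->q3 q2-b->q2 q3-a->q3 q3-b->q3

Count `a`s, saturating at 3: states q0 through q2 mean 0 through 2 `a`s seen; q3 means more than 2. Each `a` increments (capped at q3); other symbols loop. Accept from {q2}.
With 4 states:
        a   b  
>  q0   q1  q0 
   q1   q2  q1 
 * q2   q3  q2 
   q3   q3  q3 
(> = start, * = accepting)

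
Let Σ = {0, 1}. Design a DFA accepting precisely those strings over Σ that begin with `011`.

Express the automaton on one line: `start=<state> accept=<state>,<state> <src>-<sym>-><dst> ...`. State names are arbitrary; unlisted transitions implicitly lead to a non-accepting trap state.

Walk along `011` while the input agrees: from S0 take `0` to S1, and so on. Any deviation drops to the rejecting sink S4. Once S3 is reached the prefix is confirmed and every continuation is accepted.
5 states suffice.
        0   1  
>  S0   S1  S4 
   S1   S4  S2 
   S2   S4  S3 
 * S3   S3  S3 
   S4   S4  S4 
(> = start, * = accepting)

start=S0 accept=S3 S0-0->S1 S0-1->S4 S1-0->S4 S1-1->S2 S2-0->S4 S2-1->S3 S3-0->S3 S3-1->S3 S4-0->S4 S4-1->S4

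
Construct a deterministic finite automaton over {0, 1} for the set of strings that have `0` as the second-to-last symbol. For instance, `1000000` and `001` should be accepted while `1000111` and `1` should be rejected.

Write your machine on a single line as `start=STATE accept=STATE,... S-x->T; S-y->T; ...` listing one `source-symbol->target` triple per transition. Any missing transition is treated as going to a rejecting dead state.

start=s0; accept=s3,s4; s0-0->s1; s0-1->s2; s1-0->s3; s1-1->s4; s2-0->s5; s2-1->s6; s3-0->s3; s3-1->s4; s4-0->s5; s4-1->s6; s5-0->s3; s5-1->s4; s6-0->s5; s6-1->s6

Because acceptance depends on a position counted from the end, the machine has to buffer the most recent 2 symbols. Make each state the string of the last up-to-2 symbols read; on input `x` shift the window left and append `x`. Accept when the buffered window has length 2 and begins with `0`.
        0   1  
>  s0   s1  s2 
   s1   s3  s4 
   s2   s5  s6 
 * s3   s3  s4 
 * s4   s5  s6 
   s5   s3  s4 
   s6   s5  s6 
(> = start, * = accepting)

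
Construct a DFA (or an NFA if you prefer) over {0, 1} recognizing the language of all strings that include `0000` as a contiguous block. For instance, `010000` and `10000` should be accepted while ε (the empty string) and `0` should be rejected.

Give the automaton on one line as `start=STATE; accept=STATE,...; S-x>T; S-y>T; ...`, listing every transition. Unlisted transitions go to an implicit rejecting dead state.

States s0..s3 record the length of the longest prefix of `0000` that matches the current input suffix. Reaching s4 means `0000` has been seen, and we stay there forever. Accept from s4.
A 5-state machine:
        0   1  
>  s0   s1  s0 
   s1   s2  s0 
   s2   s3  s0 
   s3   s4  s0 
 * s4   s4  s4 
(> = start, * = accepting)

start=s0; accept=s4; s0-0>s1; s0-1>s0; s1-0>s2; s1-1>s0; s2-0>s3; s2-1>s0; s3-0>s4; s3-1>s0; s4-0>s4; s4-1>s4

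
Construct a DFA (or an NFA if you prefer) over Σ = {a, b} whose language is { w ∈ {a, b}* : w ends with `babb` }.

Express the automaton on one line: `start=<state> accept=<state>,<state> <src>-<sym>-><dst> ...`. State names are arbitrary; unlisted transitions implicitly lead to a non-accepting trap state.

start=q0 accept=q4 q0-a->q0 q0-b->q1 q1-a->q2 q1-b->q1 q2-a->q0 q2-b->q3 q3-a->q2 q3-b->q4 q4-a->q2 q4-b->q1

Let each state record the length of the longest suffix of the input read so far that is also a prefix of `babb`. q1 means the last symbol is `b`; q2 means the last 2 symbols are `ba`; q3 means the last 3 symbols are `bab`; q4 means the last 4 symbols are `babb`. Accept only at q4, where the string currently ends in `babb`.
With 5 states:
        a   b  
>  q0   q0  q1 
   q1   q2  q1 
   q2   q0  q3 
   q3   q2  q4 
 * q4   q2  q1 
(> = start, * = accepting)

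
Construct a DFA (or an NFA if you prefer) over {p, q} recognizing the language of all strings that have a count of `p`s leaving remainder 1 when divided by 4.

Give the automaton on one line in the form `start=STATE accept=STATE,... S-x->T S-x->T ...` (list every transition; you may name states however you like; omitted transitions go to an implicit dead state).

The only thing that matters is how many `p`s have appeared, reduced mod 4. Use one state per residue: S0 for 0, …, S3 for 3. Reading `p` moves to the next residue; anything else stays put. S1 is accepting.
With 4 states:
        p   q  
>  S0   S1  S0 
 * S1   S2  S1 
   S2   S3  S2 
   S3   S0  S3 
(> = start, * = accepting)

start=S0 accept=S1 S0-p->S1 S0-q->S0 S1-p->S2 S1-q->S1 S2-p->S3 S2-q->S2 S3-p->S0 S3-q->S3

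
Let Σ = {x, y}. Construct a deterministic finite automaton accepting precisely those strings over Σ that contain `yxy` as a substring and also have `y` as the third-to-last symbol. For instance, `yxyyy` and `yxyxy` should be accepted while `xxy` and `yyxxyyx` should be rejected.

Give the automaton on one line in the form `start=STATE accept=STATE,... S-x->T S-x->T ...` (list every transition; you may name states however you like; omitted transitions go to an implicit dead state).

start=q0 accept=q3,q6,q7,q8 q0-x->q0 q0-y->q1 q1-x->q2 q1-y->q1 q2-x->q0 q2-y->q3 q3-x->q4 q3-y->q5 q4-x->q6 q4-y->q3 q5-x->q7 q5-y->q8 q6-x->q9 q6-y->q10 q7-x->q6 q7-y->q3 q8-x->q7 q8-y->q8 q9-x->q9 q9-y->q10 q10-x->q4 q10-y->q5

Build one automaton per condition and run them in lockstep. The first has 4 states tracking whether and how much of `yxy` has been seen; the second has 15 states tracking the last 3 symbols read. A product state is a pair (one from each), accepting exactly when both do. Equivalent product states are then merged.
          x    y  
>  q0     q0   q1 
   q1     q2   q1 
   q2     q0   q3 
 * q3     q4   q5 
   q4     q6   q3 
   q5     q7   q8 
 * q6     q9  q10 
 * q7     q6   q3 
 * q8     q7   q8 
   q9     q9  q10 
   q10    q4   q5 
(> = start, * = accepting)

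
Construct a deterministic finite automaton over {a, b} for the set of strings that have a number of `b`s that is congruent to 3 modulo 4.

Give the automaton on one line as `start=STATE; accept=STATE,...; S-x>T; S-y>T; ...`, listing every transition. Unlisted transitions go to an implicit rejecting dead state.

Keep the running count of `b`s modulo 4: each `b` advances along the cycle q0 → q1 → q2 → q3 → q0 while other symbols loop. Accept at q3.
4 states suffice.
        a   b  
>  q0   q0  q1 
   q1   q1  q2 
   q2   q2  q3 
 * q3   q3  q0 
(> = start, * = accepting)

start=q0; accept=q3; q0-a>q0; q0-b>q1; q1-a>q1; q1-b>q2; q2-a>q2; q2-b>q3; q3-a>q3; q3-b>q0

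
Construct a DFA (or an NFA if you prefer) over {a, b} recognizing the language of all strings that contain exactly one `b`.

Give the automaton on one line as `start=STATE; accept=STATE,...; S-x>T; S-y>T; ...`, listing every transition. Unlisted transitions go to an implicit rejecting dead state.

start=q0; accept=q1; q0-a>q0; q0-b>q1; q1-a>q1; q1-b>q2; q2-a>q2; q2-b>q2

Only the number of `b`s matters, and only up to 2. Make a chain q0 → q1 → q2 advanced by each `b` (with q2 absorbing); every other symbol self-loops. The accepting set is {q1}.
3 states suffice.
        a   b  
>  q0   q0  q1 
 * q1   q1  q2 
   q2   q2  q2 
(> = start, * = accepting)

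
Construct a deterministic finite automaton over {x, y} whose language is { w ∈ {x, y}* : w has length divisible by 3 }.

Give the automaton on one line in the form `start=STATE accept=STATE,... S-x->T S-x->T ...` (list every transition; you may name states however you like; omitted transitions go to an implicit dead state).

Only the length mod 3 matters, so use a 3-cycle: from any state, every input symbol moves to the next state, wrapping q2 back to q0. Mark q0 accepting.
With 3 states:
        x   y  
>* q0   q1  q1 
   q1   q2  q2 
   q2   q0  q0 
(> = start, * = accepting)

start=q0 accept=q0 q0-x->q1 q0-y->q1 q1-x->q2 q1-y->q2 q2-x->q0 q2-y->q0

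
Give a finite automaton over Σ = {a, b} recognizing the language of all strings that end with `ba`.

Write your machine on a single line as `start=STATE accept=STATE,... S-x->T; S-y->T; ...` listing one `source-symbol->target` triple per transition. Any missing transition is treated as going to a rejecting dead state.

start=q0; accept=q2; q0-a->q0; q0-b->q1; q1-a->q2; q1-b->q1; q2-a->q0; q2-b->q1

Let each state record the length of the longest suffix of the input read so far that is also a prefix of `ba`. q1 means the last symbol is `b`; q2 means the last 2 symbols are `ba`. Accept only at q2, where the string currently ends in `ba`.
3 states suffice.
        a   b  
>  q0   q0  q1 
   q1   q2  q1 
 * q2   q0  q1 
(> = start, * = accepting)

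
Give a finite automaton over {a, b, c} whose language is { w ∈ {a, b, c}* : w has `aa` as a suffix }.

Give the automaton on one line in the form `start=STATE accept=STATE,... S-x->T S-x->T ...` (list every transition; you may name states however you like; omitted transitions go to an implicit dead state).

Remember how much of `aa` the current input suffix matches. State q0 means no match yet; q1 means the last symbol is `a`; q2 means the last 2 symbols are `aa`. Only q2 accepts. On a mismatch, fall back to the longest proper suffix that is still a prefix of `aa`.
A 3-state machine:
        a   b   c  
>  q0   q1  q0  q0 
   q1   q2  q0  q0 
 * q2   q2  q0  q0 
(> = start, * = accepting)

start=q0 accept=q2 q0-a->q1 q0-b->q0 q0-c->q0 q1-a->q2 q1-b->q0 q1-c->q0 q2-a->q2 q2-b->q0 q2-c->q0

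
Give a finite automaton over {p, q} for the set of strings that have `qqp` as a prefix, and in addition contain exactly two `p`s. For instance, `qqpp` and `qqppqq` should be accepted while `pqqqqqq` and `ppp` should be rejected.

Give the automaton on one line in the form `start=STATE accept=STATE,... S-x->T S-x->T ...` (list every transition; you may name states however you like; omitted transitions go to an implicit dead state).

Handle the two conditions separately and then intersect. One (5 states) tracks whether the input so far still matches the prefix `qqp`; the other (4 states) tracks the count of `p`s, saturating at 3. Each combined state is a pair, one component from each; accept when both components accept. Minimizing collapses redundant product states.
6 states suffice.
        p   q  
>  s0   s1  s2 
   s1   s1  s1 
   s2   s1  s3 
   s3   s4  s1 
   s4   s5  s4 
 * s5   s1  s5 
(> = start, * = accepting)

start=s0 accept=s5 s0-p->s1 s0-q->s2 s1-p->s1 s1-q->s1 s2-p->s1 s2-q->s3 s3-p->s4 s3-q->s1 s4-p->s5 s4-q->s4 s5-p->s1 s5-q->s5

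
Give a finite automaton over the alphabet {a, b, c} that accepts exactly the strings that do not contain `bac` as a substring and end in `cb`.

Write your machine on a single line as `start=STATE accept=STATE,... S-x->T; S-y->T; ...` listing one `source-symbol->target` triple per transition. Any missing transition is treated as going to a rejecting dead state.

start=q0; accept=q4; q0-a->q0; q0-b->q1; q0-c->q2; q1-a->q3; q1-b->q1; q1-c->q2; q2-a->q0; q2-b->q4; q2-c->q2; q3-a->q0; q3-b->q1; q3-c->q5; q4-a->q3; q4-b->q1; q4-c->q2; q5-a->q6; q5-b->q7; q5-c->q5; q6-a->q6; q6-b->q6; q6-c->q5; q7-a->q6; q7-b->q6; q7-c->q5

Run two small machines in parallel and take their product. One (4 states) tracks partial matches of the forbidden pattern `bac`; the other (3 states) tracks how much of the suffix `cb` has currently been matched. Each combined state is a pair, one component from each; accept when both components accept.
        a   b   c  
>  q0   q0  q1  q2 
   q1   q3  q1  q2 
   q2   q0  q4  q2 
   q3   q0  q1  q5 
 * q4   q3  q1  q2 
   q5   q6  q7  q5 
   q6   q6  q6  q5 
   q7   q6  q6  q5 
(> = start, * = accepting)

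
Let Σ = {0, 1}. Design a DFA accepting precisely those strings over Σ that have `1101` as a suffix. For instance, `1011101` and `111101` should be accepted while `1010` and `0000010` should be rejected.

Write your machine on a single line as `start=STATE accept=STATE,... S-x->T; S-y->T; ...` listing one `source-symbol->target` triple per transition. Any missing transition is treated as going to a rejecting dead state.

start=S0; accept=S4; S0-0->S0; S0-1->S1; S1-0->S0; S1-1->S2; S2-0->S3; S2-1->S2; S3-0->S0; S3-1->S4; S4-0->S0; S4-1->S2

Let each state record the length of the longest suffix of the input read so far that is also a prefix of `1101`. S1 means the last symbol is `1`; S2 means the last 2 symbols are `11`; S3 means the last 3 symbols are `110`; S4 means the last 4 symbols are `1101`. Accept only at S4, where the string currently ends in `1101`.
        0   1  
>  S0   S0  S1 
   S1   S0  S2 
   S2   S3  S2 
   S3   S0  S4 
 * S4   S0  S2 
(> = start, * = accepting)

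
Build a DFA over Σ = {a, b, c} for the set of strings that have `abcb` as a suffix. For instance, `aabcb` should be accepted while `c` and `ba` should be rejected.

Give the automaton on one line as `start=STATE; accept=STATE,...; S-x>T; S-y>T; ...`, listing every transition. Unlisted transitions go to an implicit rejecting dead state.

start=S0; accept=S4; S0-a>S1; S0-b>S0; S0-c>S0; S1-a>S1; S1-b>S2; S1-c>S0; S2-a>S1; S2-b>S0; S2-c>S3; S3-a>S1; S3-b>S4; S3-c>S0; S4-a>S1; S4-b>S0; S4-c>S0

Remember how much of `abcb` the current input suffix matches. State S0 means no match yet; S1 means the last symbol is `a`; S2 means the last 2 symbols are `ab`; S3 means the last 3 symbols are `abc`; S4 means the last 4 symbols are `abcb`. Only S4 accepts. On a mismatch, fall back to the longest proper suffix that is still a prefix of `abcb`.
A 5-state machine:
        a   b   c  
>  S0   S1  S0  S0 
   S1   S1  S2  S0 
   S2   S1  S0  S3 
   S3   S1  S4  S0 
 * S4   S1  S0  S0 
(> = start, * = accepting)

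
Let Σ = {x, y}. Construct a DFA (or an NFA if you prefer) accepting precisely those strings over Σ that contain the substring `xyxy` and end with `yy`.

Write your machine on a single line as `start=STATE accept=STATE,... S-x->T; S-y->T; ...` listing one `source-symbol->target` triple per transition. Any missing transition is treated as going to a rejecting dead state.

Run two small machines in parallel and take their product. The first has 5 states tracking whether and how much of `xyxy` has been seen; the second has 3 states tracking how much of the suffix `yy` has currently been matched. A product state is a pair (one from each), accepting exactly when both do. Minimizing collapses redundant product states.
With 7 states:
        x   y  
>  q0   q1  q0 
   q1   q1  q2 
   q2   q3  q0 
   q3   q1  q4 
   q4   q5  q6 
   q5   q5  q4 
 * q6   q5  q6 
(> = start, * = accepting)

start=q0; accept=q6; q0-x->q1; q0-y->q0; q1-x->q1; q1-y->q2; q2-x->q3; q2-y->q0; q3-x->q1; q3-y->q4; q4-x->q5; q4-y->q6; q5-x->q5; q5-y->q4; q6-x->q5; q6-y->q6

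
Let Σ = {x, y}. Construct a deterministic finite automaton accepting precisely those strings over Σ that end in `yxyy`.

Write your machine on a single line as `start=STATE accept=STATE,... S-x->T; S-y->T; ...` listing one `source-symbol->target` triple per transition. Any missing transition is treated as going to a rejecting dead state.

Remember how much of `yxyy` the current input suffix matches. State S0 means no match yet; S1 means the last symbol is `y`; S2 means the last 2 symbols are `yx`; S3 means the last 3 symbols are `yxy`; S4 means the last 4 symbols are `yxyy`. Only S4 accepts. On a mismatch, fall back to the longest proper suffix that is still a prefix of `yxyy`.
A 5-state machine:
        x   y  
>  S0   S0  S1 
   S1   S2  S1 
   S2   S0  S3 
   S3   S2  S4 
 * S4   S2  S1 
(> = start, * = accepting)

start=S0; accept=S4; S0-x->S0; S0-y->S1; S1-x->S2; S1-y->S1; S2-x->S0; S2-y->S3; S3-x->S2; S3-y->S4; S4-x->S2; S4-y->S1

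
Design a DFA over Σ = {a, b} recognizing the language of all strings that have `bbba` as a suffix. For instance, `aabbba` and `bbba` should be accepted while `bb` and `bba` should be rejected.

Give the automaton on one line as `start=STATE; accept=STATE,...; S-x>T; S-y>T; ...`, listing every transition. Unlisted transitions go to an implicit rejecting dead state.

Remember how much of `bbba` the current input suffix matches. State S0 means no match yet; S1 means the last symbol is `b`; S2 means the last 2 symbols are `bb`; S3 means the last 3 symbols are `bbb`; S4 means the last 4 symbols are `bbba`. Only S4 accepts. On a mismatch, fall back to the longest proper suffix that is still a prefix of `bbba`.
With 5 states:
        a   b  
>  S0   S0  S1 
   S1   S0  S2 
   S2   S0  S3 
   S3   S4  S3 
 * S4   S0  S1 
(> = start, * = accepting)

start=S0; accept=S4; S0-a>S0; S0-b>S1; S1-a>S0; S1-b>S2; S2-a>S0; S2-b>S3; S3-a>S4; S3-b>S3; S4-a>S0; S4-b>S1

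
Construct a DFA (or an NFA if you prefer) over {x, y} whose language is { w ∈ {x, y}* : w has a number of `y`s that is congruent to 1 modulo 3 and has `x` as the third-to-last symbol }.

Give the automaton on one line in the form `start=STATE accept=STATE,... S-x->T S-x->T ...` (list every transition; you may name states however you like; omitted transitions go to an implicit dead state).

start=q0 accept=q7,q8,q11,q13 q0-x->q1 q0-y->q2 q1-x->q3 q1-y->q4 q2-x->q5 q2-y->q6 q3-x->q3 q3-y->q7 q4-x->q8 q4-y->q6 q5-x->q9 q5-y->q6 q6-x->q10 q6-y->q0 q7-x->q8 q7-y->q6 q8-x->q9 q8-y->q6 q9-x->q11 q9-y->q6 q10-x->q10 q10-y->q12 q11-x->q11 q11-y->q6 q12-x->q1 q12-y->q13 q13-x->q5 q13-y->q6

Handle the two conditions separately and then intersect. One (3 states) tracks the count of `y`s modulo 3; the other (15 states) tracks the last 3 symbols read. Each combined state is a pair, one component from each; accept when both components accept. After merging equivalent states the machine shrinks.
          x    y  
>  q0     q1   q2 
   q1     q3   q4 
   q2     q5   q6 
   q3     q3   q7 
   q4     q8   q6 
   q5     q9   q6 
   q6    q10   q0 
 * q7     q8   q6 
 * q8     q9   q6 
   q9    q11   q6 
   q10   q10  q12 
 * q11   q11   q6 
   q12    q1  q13 
 * q13    q5   q6 
(> = start, * = accepting)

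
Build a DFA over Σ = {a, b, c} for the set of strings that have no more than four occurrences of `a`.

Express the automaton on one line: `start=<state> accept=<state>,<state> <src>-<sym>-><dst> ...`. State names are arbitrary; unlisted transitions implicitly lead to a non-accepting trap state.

start=q0 accept=q0,q1,q2,q3,q4 q0-a->q1 q0-b->q0 q0-c->q0 q1-a->q2 q1-b->q1 q1-c->q1 q2-a->q3 q2-b->q2 q2-c->q2 q3-a->q4 q3-b->q3 q3-c->q3 q4-a->q5 q4-b->q4 q4-c->q4 q5-a->q5 q5-b->q5 q5-c->q5

Only the number of `a`s matters, and only up to 5. Make a chain q0 → q1 → q2 → q3 → q4 → q5 advanced by each `a` (with q5 absorbing); every other symbol self-loops. The accepting set is {q0, q1, q2, q3, q4}.
With 6 states:
        a   b   c  
>* q0   q1  q0  q0 
 * q1   q2  q1  q1 
 * q2   q3  q2  q2 
 * q3   q4  q3  q3 
 * q4   q5  q4  q4 
   q5   q5  q5  q5 
(> = start, * = accepting)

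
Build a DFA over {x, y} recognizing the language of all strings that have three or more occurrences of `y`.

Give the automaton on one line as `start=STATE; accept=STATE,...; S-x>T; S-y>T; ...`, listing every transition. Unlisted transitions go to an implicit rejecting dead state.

Count `y`s, saturating at 4: states A through D mean 0 through 3 `y`s seen; E means more than 3. Each `y` increments (capped at E); other symbols loop. Accept from {D, E}.
5 states suffice.
       x  y 
>  A   A  B 
   B   B  C 
   C   C  D 
 * D   D  E 
 * E   E  E 
(> = start, * = accepting)

start=A; accept=D,E; A-x>A; A-y>B; B-x>B; B-y>C; C-x>C; C-y>D; D-x>D; D-y>E; E-x>E; E-y>E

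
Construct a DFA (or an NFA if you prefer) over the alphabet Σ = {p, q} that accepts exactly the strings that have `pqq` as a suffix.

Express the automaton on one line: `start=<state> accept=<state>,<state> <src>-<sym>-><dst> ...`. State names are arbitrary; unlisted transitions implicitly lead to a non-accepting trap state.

Remember how much of `pqq` the current input suffix matches. State s0 means no match yet; s1 means the last symbol is `p`; s2 means the last 2 symbols are `pq`; s3 means the last 3 symbols are `pqq`. Only s3 accepts. On a mismatch, fall back to the longest proper suffix that is still a prefix of `pqq`.
A 4-state machine:
        p   q  
>  s0   s1  s0 
   s1   s1  s2 
   s2   s1  s3 
 * s3   s1  s0 
(> = start, * = accepting)

start=s0 accept=s3 s0-p->s1 s0-q->s0 s1-p->s1 s1-q->s2 s2-p->s1 s2-q->s3 s3-p->s1 s3-q->s0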